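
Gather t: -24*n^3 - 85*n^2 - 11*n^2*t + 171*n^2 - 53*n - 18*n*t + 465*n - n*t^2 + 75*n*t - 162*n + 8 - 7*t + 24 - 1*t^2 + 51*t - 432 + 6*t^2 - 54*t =-24*n^3 + 86*n^2 + 250*n + t^2*(5 - n) + t*(-11*n^2 + 57*n - 10) - 400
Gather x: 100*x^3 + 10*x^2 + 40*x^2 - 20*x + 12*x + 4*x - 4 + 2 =100*x^3 + 50*x^2 - 4*x - 2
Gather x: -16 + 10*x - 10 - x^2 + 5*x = -x^2 + 15*x - 26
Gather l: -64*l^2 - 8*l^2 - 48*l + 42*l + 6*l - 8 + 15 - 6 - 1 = -72*l^2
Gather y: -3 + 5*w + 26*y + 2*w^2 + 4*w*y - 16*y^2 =2*w^2 + 5*w - 16*y^2 + y*(4*w + 26) - 3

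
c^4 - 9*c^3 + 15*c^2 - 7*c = c*(c - 7)*(c - 1)^2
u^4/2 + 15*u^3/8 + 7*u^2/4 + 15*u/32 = u*(u/2 + 1/4)*(u + 3/4)*(u + 5/2)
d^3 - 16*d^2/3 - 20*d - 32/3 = (d - 8)*(d + 2/3)*(d + 2)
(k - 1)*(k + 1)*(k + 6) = k^3 + 6*k^2 - k - 6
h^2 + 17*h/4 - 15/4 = (h - 3/4)*(h + 5)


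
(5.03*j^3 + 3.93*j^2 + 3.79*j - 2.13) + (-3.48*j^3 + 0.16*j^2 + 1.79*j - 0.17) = 1.55*j^3 + 4.09*j^2 + 5.58*j - 2.3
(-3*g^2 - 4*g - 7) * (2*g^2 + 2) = -6*g^4 - 8*g^3 - 20*g^2 - 8*g - 14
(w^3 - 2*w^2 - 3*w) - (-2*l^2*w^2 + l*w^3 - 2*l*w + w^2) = 2*l^2*w^2 - l*w^3 + 2*l*w + w^3 - 3*w^2 - 3*w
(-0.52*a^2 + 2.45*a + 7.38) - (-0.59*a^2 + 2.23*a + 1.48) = 0.07*a^2 + 0.22*a + 5.9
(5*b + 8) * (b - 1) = 5*b^2 + 3*b - 8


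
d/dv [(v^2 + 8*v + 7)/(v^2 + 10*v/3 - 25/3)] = 6*(-7*v^2 - 46*v - 135)/(9*v^4 + 60*v^3 - 50*v^2 - 500*v + 625)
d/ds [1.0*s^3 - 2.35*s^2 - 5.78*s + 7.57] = 3.0*s^2 - 4.7*s - 5.78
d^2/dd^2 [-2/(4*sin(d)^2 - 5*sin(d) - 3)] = 2*(-64*sin(d)^4 + 60*sin(d)^3 + 23*sin(d)^2 - 105*sin(d) + 74)/(-4*sin(d)^2 + 5*sin(d) + 3)^3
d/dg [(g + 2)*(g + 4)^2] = (g + 4)*(3*g + 8)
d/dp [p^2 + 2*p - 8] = 2*p + 2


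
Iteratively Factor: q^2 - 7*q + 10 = (q - 5)*(q - 2)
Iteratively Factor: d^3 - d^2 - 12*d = (d - 4)*(d^2 + 3*d) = d*(d - 4)*(d + 3)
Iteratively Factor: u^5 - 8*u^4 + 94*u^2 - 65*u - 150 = (u + 1)*(u^4 - 9*u^3 + 9*u^2 + 85*u - 150) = (u - 5)*(u + 1)*(u^3 - 4*u^2 - 11*u + 30) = (u - 5)*(u + 1)*(u + 3)*(u^2 - 7*u + 10) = (u - 5)^2*(u + 1)*(u + 3)*(u - 2)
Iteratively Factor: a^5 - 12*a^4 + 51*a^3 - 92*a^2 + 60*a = (a - 5)*(a^4 - 7*a^3 + 16*a^2 - 12*a) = (a - 5)*(a - 2)*(a^3 - 5*a^2 + 6*a) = a*(a - 5)*(a - 2)*(a^2 - 5*a + 6) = a*(a - 5)*(a - 2)^2*(a - 3)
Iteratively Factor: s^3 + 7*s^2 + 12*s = (s)*(s^2 + 7*s + 12) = s*(s + 4)*(s + 3)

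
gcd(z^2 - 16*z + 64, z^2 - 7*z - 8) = z - 8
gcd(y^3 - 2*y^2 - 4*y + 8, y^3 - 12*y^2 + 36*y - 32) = y^2 - 4*y + 4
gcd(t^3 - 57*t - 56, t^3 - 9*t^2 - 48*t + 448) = t^2 - t - 56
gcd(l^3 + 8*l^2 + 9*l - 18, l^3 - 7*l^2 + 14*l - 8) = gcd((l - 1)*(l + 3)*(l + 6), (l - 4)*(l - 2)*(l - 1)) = l - 1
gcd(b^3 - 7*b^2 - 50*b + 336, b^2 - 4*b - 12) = b - 6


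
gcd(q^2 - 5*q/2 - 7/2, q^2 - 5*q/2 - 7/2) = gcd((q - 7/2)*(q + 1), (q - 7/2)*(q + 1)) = q^2 - 5*q/2 - 7/2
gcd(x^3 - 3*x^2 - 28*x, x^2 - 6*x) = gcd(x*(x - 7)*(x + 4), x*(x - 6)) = x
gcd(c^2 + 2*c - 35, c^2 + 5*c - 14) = c + 7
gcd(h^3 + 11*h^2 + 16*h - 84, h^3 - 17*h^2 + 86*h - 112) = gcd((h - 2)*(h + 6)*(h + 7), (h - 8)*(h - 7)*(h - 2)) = h - 2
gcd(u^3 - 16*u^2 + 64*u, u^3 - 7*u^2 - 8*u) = u^2 - 8*u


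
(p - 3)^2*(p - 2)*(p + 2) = p^4 - 6*p^3 + 5*p^2 + 24*p - 36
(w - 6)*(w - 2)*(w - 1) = w^3 - 9*w^2 + 20*w - 12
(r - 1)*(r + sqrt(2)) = r^2 - r + sqrt(2)*r - sqrt(2)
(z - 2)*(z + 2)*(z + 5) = z^3 + 5*z^2 - 4*z - 20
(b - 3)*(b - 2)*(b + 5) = b^3 - 19*b + 30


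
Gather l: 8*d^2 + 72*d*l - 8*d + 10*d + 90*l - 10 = 8*d^2 + 2*d + l*(72*d + 90) - 10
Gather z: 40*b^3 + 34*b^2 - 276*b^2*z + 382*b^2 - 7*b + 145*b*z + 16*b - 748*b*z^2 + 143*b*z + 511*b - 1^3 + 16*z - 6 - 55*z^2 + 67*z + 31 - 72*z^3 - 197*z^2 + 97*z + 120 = 40*b^3 + 416*b^2 + 520*b - 72*z^3 + z^2*(-748*b - 252) + z*(-276*b^2 + 288*b + 180) + 144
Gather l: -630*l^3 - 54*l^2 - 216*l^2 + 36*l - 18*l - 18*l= -630*l^3 - 270*l^2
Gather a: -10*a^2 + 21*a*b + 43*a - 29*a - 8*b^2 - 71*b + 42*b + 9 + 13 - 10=-10*a^2 + a*(21*b + 14) - 8*b^2 - 29*b + 12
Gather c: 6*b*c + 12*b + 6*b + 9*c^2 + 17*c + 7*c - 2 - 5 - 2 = 18*b + 9*c^2 + c*(6*b + 24) - 9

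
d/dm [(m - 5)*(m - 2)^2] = 3*(m - 4)*(m - 2)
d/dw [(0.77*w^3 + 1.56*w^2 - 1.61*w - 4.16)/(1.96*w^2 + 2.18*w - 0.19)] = (1.5092*w^4 + 3.3572*w^3 + 6.1175*w^2 + 15.7144*w + 9.3747)/(3.8416*w^4 + 8.5456*w^3 + 4.0076*w^2 - 0.8284*w + 0.0361)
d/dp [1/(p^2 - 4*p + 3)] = 2*(2 - p)/(p^2 - 4*p + 3)^2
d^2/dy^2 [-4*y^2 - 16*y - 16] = -8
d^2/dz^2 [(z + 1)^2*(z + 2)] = 6*z + 8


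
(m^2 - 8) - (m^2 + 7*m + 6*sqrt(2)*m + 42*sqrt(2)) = -6*sqrt(2)*m - 7*m - 42*sqrt(2) - 8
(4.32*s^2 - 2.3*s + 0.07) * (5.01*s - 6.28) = 21.6432*s^3 - 38.6526*s^2 + 14.7947*s - 0.4396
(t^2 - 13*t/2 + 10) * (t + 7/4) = t^3 - 19*t^2/4 - 11*t/8 + 35/2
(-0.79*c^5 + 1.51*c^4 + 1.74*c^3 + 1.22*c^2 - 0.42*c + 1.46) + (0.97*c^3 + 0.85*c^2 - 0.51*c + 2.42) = -0.79*c^5 + 1.51*c^4 + 2.71*c^3 + 2.07*c^2 - 0.93*c + 3.88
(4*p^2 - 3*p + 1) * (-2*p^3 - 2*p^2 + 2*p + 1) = -8*p^5 - 2*p^4 + 12*p^3 - 4*p^2 - p + 1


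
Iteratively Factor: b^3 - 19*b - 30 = (b - 5)*(b^2 + 5*b + 6) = (b - 5)*(b + 3)*(b + 2)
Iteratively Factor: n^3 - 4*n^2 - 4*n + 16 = (n - 2)*(n^2 - 2*n - 8) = (n - 4)*(n - 2)*(n + 2)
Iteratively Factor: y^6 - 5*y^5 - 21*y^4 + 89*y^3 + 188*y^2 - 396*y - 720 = (y + 3)*(y^5 - 8*y^4 + 3*y^3 + 80*y^2 - 52*y - 240) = (y + 2)*(y + 3)*(y^4 - 10*y^3 + 23*y^2 + 34*y - 120) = (y - 5)*(y + 2)*(y + 3)*(y^3 - 5*y^2 - 2*y + 24) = (y - 5)*(y + 2)^2*(y + 3)*(y^2 - 7*y + 12) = (y - 5)*(y - 4)*(y + 2)^2*(y + 3)*(y - 3)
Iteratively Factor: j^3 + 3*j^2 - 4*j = (j - 1)*(j^2 + 4*j) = (j - 1)*(j + 4)*(j)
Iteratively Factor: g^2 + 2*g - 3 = (g + 3)*(g - 1)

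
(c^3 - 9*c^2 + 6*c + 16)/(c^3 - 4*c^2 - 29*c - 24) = (c - 2)/(c + 3)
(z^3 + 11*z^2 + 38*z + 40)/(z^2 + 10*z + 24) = (z^2 + 7*z + 10)/(z + 6)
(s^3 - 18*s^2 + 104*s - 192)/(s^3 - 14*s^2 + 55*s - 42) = (s^2 - 12*s + 32)/(s^2 - 8*s + 7)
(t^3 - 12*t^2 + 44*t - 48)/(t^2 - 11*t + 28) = (t^2 - 8*t + 12)/(t - 7)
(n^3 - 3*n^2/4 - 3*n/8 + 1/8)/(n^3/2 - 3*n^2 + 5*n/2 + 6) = (8*n^3 - 6*n^2 - 3*n + 1)/(4*(n^3 - 6*n^2 + 5*n + 12))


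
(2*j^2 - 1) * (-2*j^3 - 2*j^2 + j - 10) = -4*j^5 - 4*j^4 + 4*j^3 - 18*j^2 - j + 10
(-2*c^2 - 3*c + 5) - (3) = -2*c^2 - 3*c + 2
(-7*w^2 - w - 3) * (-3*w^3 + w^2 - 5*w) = 21*w^5 - 4*w^4 + 43*w^3 + 2*w^2 + 15*w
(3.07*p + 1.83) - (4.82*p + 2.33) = -1.75*p - 0.5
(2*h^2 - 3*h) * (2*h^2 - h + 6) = 4*h^4 - 8*h^3 + 15*h^2 - 18*h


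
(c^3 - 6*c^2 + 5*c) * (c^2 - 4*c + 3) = c^5 - 10*c^4 + 32*c^3 - 38*c^2 + 15*c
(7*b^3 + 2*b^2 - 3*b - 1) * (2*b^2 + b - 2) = 14*b^5 + 11*b^4 - 18*b^3 - 9*b^2 + 5*b + 2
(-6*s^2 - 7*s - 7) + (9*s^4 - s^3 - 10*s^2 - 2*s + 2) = 9*s^4 - s^3 - 16*s^2 - 9*s - 5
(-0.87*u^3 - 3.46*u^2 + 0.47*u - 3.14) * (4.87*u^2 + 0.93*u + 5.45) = -4.2369*u^5 - 17.6593*u^4 - 5.6704*u^3 - 33.7117*u^2 - 0.3587*u - 17.113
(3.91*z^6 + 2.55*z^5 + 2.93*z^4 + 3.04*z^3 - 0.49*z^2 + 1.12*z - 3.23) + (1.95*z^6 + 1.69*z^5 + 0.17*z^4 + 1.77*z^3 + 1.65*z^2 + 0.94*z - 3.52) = 5.86*z^6 + 4.24*z^5 + 3.1*z^4 + 4.81*z^3 + 1.16*z^2 + 2.06*z - 6.75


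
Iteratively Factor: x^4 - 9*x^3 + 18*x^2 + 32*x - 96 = (x - 4)*(x^3 - 5*x^2 - 2*x + 24) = (x - 4)*(x - 3)*(x^2 - 2*x - 8) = (x - 4)^2*(x - 3)*(x + 2)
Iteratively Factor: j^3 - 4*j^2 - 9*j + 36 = (j - 3)*(j^2 - j - 12) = (j - 4)*(j - 3)*(j + 3)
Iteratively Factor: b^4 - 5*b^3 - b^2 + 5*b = (b)*(b^3 - 5*b^2 - b + 5) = b*(b - 1)*(b^2 - 4*b - 5) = b*(b - 1)*(b + 1)*(b - 5)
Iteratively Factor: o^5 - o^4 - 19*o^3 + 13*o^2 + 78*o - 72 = (o + 3)*(o^4 - 4*o^3 - 7*o^2 + 34*o - 24) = (o - 1)*(o + 3)*(o^3 - 3*o^2 - 10*o + 24) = (o - 2)*(o - 1)*(o + 3)*(o^2 - o - 12) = (o - 4)*(o - 2)*(o - 1)*(o + 3)*(o + 3)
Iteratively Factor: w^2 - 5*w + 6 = (w - 2)*(w - 3)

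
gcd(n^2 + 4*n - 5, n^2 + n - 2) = n - 1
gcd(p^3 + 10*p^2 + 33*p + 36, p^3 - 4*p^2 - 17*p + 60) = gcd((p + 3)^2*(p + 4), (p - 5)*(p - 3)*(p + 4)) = p + 4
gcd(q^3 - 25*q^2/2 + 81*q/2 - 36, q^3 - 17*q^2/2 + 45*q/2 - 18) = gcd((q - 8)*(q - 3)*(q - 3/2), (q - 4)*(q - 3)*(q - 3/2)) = q^2 - 9*q/2 + 9/2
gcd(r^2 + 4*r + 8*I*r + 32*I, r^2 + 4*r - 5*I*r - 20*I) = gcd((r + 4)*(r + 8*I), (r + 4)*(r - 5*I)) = r + 4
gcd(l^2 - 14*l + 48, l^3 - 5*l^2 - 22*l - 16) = l - 8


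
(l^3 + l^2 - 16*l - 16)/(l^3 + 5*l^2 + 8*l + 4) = (l^2 - 16)/(l^2 + 4*l + 4)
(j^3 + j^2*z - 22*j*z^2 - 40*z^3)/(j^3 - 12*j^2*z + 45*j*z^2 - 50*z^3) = (j^2 + 6*j*z + 8*z^2)/(j^2 - 7*j*z + 10*z^2)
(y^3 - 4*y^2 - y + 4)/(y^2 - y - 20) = (-y^3 + 4*y^2 + y - 4)/(-y^2 + y + 20)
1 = 1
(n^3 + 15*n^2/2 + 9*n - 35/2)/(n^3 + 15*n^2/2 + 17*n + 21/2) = (n^2 + 4*n - 5)/(n^2 + 4*n + 3)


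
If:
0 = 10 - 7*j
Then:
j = 10/7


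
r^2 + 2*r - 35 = (r - 5)*(r + 7)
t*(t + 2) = t^2 + 2*t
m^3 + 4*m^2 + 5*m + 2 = (m + 1)^2*(m + 2)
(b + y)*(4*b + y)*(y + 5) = 4*b^2*y + 20*b^2 + 5*b*y^2 + 25*b*y + y^3 + 5*y^2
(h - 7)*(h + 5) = h^2 - 2*h - 35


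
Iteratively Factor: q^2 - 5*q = (q)*(q - 5)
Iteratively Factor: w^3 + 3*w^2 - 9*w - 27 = (w + 3)*(w^2 - 9) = (w - 3)*(w + 3)*(w + 3)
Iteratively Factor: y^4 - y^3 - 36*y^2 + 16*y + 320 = (y - 5)*(y^3 + 4*y^2 - 16*y - 64) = (y - 5)*(y + 4)*(y^2 - 16) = (y - 5)*(y - 4)*(y + 4)*(y + 4)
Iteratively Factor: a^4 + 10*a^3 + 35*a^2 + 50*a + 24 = (a + 1)*(a^3 + 9*a^2 + 26*a + 24) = (a + 1)*(a + 2)*(a^2 + 7*a + 12) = (a + 1)*(a + 2)*(a + 4)*(a + 3)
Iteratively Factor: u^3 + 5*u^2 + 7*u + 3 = (u + 1)*(u^2 + 4*u + 3) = (u + 1)*(u + 3)*(u + 1)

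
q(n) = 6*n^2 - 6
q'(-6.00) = -72.00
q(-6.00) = 210.00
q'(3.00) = 36.00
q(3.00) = 48.00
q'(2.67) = 32.04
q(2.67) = 36.77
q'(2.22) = 26.64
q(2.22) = 23.57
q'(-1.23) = -14.76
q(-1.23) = 3.08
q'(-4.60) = -55.20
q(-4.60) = 120.96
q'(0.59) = 7.08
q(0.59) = -3.91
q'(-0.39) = -4.68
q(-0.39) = -5.09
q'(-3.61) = -43.32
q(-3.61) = 72.19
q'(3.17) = 38.04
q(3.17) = 54.29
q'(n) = 12*n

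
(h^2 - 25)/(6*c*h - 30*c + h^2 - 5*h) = (h + 5)/(6*c + h)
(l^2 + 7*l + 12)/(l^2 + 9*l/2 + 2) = 2*(l + 3)/(2*l + 1)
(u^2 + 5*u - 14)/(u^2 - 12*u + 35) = (u^2 + 5*u - 14)/(u^2 - 12*u + 35)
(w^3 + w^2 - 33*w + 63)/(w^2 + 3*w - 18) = (w^2 + 4*w - 21)/(w + 6)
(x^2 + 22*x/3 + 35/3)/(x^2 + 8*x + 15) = (x + 7/3)/(x + 3)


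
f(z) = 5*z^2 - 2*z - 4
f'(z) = 10*z - 2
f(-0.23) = -3.28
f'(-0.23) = -4.30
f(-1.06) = 3.74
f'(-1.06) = -12.60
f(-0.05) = -3.89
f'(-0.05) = -2.50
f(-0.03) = -3.94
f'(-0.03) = -2.30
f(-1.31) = 7.20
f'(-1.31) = -15.10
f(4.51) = 88.68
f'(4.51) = 43.10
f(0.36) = -4.07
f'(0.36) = 1.60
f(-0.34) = -2.74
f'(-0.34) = -5.40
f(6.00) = 164.00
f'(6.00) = 58.00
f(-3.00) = 47.00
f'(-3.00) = -32.00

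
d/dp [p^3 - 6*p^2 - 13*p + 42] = 3*p^2 - 12*p - 13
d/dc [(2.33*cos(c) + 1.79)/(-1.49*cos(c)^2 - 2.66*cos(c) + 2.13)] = (3.4717*sin(c)^2 - 5.3342*cos(c) - 13.196)*sin(c)/(1.49*cos(c)^2 + 2.66*cos(c) - 2.13)^2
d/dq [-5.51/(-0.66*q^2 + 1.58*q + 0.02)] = (8.7058 - 7.2732*q)/(-0.66*q^2 + 1.58*q + 0.02)^2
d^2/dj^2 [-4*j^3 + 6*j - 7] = -24*j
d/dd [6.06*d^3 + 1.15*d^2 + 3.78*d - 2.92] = 18.18*d^2 + 2.3*d + 3.78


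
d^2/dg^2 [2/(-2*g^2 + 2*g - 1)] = 8*(2*g^2 - 2*g - 2*(2*g - 1)^2 + 1)/(2*g^2 - 2*g + 1)^3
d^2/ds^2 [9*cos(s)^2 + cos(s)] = -cos(s) - 18*cos(2*s)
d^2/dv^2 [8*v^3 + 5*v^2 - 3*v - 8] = 48*v + 10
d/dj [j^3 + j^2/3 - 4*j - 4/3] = 3*j^2 + 2*j/3 - 4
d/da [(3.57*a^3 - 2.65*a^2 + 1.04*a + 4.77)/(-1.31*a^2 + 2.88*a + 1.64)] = (-4.6767*a^4 + 20.5632*a^3 + 11.2948*a^2 + 3.8054*a - 12.032)/(1.7161*a^4 - 7.5456*a^3 + 3.9976*a^2 + 9.4464*a + 2.6896)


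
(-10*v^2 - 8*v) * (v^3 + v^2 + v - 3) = -10*v^5 - 18*v^4 - 18*v^3 + 22*v^2 + 24*v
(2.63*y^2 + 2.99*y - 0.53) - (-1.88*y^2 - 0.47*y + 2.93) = 4.51*y^2 + 3.46*y - 3.46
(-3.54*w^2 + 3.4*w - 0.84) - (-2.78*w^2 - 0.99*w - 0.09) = -0.76*w^2 + 4.39*w - 0.75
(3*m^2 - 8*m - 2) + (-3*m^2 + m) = -7*m - 2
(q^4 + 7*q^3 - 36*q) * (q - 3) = q^5 + 4*q^4 - 21*q^3 - 36*q^2 + 108*q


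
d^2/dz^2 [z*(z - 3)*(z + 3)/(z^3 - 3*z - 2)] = 12*(-3*z^3 + 8*z^2 - 16*z + 9)/(z^7 - 2*z^6 - 6*z^5 + 8*z^4 + 17*z^3 - 6*z^2 - 20*z - 8)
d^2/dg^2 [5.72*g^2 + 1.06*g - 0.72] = 11.4400000000000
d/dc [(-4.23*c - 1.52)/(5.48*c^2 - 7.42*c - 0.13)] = (23.1804*c^2 + 16.6592*c - 10.7285)/(30.0304*c^4 - 81.3232*c^3 + 53.6316*c^2 + 1.9292*c + 0.0169)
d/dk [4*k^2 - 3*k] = 8*k - 3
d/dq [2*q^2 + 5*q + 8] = 4*q + 5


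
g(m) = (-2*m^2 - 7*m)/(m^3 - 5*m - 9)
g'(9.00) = 0.05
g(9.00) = -0.33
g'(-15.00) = 0.01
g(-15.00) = 0.10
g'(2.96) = 169.86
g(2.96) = -17.92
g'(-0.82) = 1.12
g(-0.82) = -0.81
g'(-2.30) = -0.87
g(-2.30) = -0.57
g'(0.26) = 0.69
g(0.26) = 0.19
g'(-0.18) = 0.86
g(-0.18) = -0.15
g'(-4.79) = -0.04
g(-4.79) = 0.13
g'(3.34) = 7.97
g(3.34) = -3.95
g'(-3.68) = -0.16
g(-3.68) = 0.03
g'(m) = (5 - 3*m^2)*(-2*m^2 - 7*m)/(m^3 - 5*m - 9)^2 + (-4*m - 7)/(m^3 - 5*m - 9) = (m*(2*m + 7)*(3*m^2 - 5) + (4*m + 7)*(-m^3 + 5*m + 9))/(-m^3 + 5*m + 9)^2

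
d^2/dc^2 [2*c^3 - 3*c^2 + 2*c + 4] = 12*c - 6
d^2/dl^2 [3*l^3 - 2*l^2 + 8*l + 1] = 18*l - 4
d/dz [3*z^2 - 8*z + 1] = 6*z - 8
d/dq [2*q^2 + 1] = 4*q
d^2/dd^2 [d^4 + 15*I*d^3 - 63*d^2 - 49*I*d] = 12*d^2 + 90*I*d - 126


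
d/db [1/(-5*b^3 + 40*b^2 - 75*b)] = (3*b^2 - 16*b + 15)/(5*b^2*(b^2 - 8*b + 15)^2)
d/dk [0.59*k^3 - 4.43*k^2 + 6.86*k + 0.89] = 1.77*k^2 - 8.86*k + 6.86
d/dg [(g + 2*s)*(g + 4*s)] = 2*g + 6*s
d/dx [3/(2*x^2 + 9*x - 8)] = 3*(-4*x - 9)/(2*x^2 + 9*x - 8)^2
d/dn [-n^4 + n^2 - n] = -4*n^3 + 2*n - 1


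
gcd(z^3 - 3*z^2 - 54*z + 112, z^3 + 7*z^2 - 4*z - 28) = z^2 + 5*z - 14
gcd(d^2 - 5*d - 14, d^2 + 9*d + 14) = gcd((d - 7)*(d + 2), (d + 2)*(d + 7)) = d + 2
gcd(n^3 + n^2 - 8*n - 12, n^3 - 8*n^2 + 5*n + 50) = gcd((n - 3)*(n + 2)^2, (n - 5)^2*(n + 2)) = n + 2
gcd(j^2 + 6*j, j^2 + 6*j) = j^2 + 6*j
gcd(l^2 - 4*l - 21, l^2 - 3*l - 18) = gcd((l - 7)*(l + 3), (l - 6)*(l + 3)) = l + 3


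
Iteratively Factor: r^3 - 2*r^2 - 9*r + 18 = (r - 2)*(r^2 - 9) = (r - 2)*(r + 3)*(r - 3)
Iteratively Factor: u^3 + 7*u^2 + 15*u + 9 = (u + 3)*(u^2 + 4*u + 3) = (u + 3)^2*(u + 1)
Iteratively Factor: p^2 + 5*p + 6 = (p + 3)*(p + 2)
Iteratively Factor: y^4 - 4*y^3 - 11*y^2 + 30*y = (y)*(y^3 - 4*y^2 - 11*y + 30) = y*(y + 3)*(y^2 - 7*y + 10) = y*(y - 2)*(y + 3)*(y - 5)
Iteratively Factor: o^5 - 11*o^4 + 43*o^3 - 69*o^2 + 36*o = (o - 3)*(o^4 - 8*o^3 + 19*o^2 - 12*o) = (o - 3)*(o - 1)*(o^3 - 7*o^2 + 12*o) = (o - 3)^2*(o - 1)*(o^2 - 4*o) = (o - 4)*(o - 3)^2*(o - 1)*(o)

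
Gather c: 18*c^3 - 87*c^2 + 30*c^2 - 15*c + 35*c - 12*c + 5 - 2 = 18*c^3 - 57*c^2 + 8*c + 3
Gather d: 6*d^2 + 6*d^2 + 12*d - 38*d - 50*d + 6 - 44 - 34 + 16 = 12*d^2 - 76*d - 56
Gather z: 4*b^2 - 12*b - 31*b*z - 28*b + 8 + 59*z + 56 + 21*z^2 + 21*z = 4*b^2 - 40*b + 21*z^2 + z*(80 - 31*b) + 64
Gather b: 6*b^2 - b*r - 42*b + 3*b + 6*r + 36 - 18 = 6*b^2 + b*(-r - 39) + 6*r + 18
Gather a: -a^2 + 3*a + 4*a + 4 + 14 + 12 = -a^2 + 7*a + 30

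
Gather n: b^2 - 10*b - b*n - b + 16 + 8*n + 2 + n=b^2 - 11*b + n*(9 - b) + 18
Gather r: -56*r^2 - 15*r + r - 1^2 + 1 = -56*r^2 - 14*r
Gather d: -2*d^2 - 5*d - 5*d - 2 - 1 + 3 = -2*d^2 - 10*d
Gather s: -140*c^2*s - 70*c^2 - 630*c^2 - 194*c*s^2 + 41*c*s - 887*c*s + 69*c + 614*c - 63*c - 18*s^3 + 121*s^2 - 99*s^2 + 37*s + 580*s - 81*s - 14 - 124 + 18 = -700*c^2 + 620*c - 18*s^3 + s^2*(22 - 194*c) + s*(-140*c^2 - 846*c + 536) - 120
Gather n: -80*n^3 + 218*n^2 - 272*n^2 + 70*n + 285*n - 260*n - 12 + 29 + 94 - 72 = -80*n^3 - 54*n^2 + 95*n + 39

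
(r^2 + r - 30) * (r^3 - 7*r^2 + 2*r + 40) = r^5 - 6*r^4 - 35*r^3 + 252*r^2 - 20*r - 1200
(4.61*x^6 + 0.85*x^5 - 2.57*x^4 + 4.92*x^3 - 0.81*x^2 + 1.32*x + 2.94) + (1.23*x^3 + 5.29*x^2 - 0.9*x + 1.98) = 4.61*x^6 + 0.85*x^5 - 2.57*x^4 + 6.15*x^3 + 4.48*x^2 + 0.42*x + 4.92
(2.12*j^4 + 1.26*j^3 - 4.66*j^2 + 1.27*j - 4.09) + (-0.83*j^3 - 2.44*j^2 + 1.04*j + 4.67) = 2.12*j^4 + 0.43*j^3 - 7.1*j^2 + 2.31*j + 0.58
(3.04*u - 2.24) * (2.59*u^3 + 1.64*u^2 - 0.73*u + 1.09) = 7.8736*u^4 - 0.816000000000001*u^3 - 5.8928*u^2 + 4.9488*u - 2.4416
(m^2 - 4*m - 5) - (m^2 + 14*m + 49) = -18*m - 54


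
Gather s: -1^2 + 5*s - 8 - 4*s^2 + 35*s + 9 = -4*s^2 + 40*s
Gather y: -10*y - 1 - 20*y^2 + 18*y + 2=-20*y^2 + 8*y + 1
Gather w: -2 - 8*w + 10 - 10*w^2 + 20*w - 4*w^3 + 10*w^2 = -4*w^3 + 12*w + 8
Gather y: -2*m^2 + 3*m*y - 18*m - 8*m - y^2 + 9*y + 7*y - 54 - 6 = -2*m^2 - 26*m - y^2 + y*(3*m + 16) - 60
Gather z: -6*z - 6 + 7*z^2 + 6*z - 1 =7*z^2 - 7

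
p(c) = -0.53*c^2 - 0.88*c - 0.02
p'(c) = -1.06*c - 0.88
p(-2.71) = -1.53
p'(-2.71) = 1.99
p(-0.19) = 0.13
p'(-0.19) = -0.68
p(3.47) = -9.46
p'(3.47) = -4.56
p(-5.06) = -9.14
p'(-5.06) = 4.48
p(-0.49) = 0.28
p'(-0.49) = -0.36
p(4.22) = -13.17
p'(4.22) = -5.35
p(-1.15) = 0.29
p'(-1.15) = 0.34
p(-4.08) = -5.25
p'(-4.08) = 3.44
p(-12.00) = -65.78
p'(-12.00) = 11.84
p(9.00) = -50.87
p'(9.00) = -10.42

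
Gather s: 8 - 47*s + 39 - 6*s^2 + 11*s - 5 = -6*s^2 - 36*s + 42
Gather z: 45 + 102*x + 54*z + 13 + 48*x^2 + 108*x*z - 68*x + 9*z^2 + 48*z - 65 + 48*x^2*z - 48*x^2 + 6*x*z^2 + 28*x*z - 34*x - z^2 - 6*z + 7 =z^2*(6*x + 8) + z*(48*x^2 + 136*x + 96)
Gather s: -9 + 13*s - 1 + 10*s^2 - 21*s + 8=10*s^2 - 8*s - 2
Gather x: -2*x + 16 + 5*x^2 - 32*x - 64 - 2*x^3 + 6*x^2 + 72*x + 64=-2*x^3 + 11*x^2 + 38*x + 16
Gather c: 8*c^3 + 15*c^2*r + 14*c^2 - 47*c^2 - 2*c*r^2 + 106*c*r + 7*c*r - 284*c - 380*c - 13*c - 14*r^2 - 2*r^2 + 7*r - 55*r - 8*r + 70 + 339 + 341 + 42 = 8*c^3 + c^2*(15*r - 33) + c*(-2*r^2 + 113*r - 677) - 16*r^2 - 56*r + 792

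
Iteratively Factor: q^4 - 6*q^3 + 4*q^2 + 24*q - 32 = (q - 2)*(q^3 - 4*q^2 - 4*q + 16) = (q - 2)^2*(q^2 - 2*q - 8) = (q - 4)*(q - 2)^2*(q + 2)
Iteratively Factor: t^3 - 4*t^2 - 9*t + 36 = (t - 3)*(t^2 - t - 12) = (t - 4)*(t - 3)*(t + 3)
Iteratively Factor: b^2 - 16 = (b - 4)*(b + 4)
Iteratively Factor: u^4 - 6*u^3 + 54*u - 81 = (u - 3)*(u^3 - 3*u^2 - 9*u + 27) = (u - 3)^2*(u^2 - 9) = (u - 3)^2*(u + 3)*(u - 3)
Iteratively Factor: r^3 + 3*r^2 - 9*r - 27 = (r + 3)*(r^2 - 9) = (r + 3)^2*(r - 3)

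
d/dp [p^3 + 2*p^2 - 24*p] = 3*p^2 + 4*p - 24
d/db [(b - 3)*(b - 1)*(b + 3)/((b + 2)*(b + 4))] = (b^4 + 12*b^3 + 27*b^2 - 34*b - 126)/(b^4 + 12*b^3 + 52*b^2 + 96*b + 64)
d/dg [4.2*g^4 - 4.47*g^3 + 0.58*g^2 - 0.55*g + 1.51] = 16.8*g^3 - 13.41*g^2 + 1.16*g - 0.55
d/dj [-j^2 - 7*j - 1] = -2*j - 7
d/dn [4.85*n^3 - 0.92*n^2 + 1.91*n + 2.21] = 14.55*n^2 - 1.84*n + 1.91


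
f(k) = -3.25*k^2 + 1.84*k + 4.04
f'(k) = 1.84 - 6.5*k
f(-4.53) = -70.99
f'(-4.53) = 31.28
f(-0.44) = 2.60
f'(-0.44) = 4.70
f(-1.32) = -4.05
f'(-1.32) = 10.42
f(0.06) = 4.14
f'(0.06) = 1.45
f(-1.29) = -3.74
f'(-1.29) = 10.22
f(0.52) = 4.12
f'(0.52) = -1.54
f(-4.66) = -75.11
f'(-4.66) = 32.13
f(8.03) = -190.75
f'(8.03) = -50.36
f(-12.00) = -486.04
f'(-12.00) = 79.84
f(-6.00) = -124.00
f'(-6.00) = 40.84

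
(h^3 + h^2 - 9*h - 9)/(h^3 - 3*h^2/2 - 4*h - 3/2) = 2*(h + 3)/(2*h + 1)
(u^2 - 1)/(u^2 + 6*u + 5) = (u - 1)/(u + 5)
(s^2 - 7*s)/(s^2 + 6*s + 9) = s*(s - 7)/(s^2 + 6*s + 9)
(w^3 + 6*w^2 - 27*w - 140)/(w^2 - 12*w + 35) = (w^2 + 11*w + 28)/(w - 7)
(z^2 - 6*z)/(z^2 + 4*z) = (z - 6)/(z + 4)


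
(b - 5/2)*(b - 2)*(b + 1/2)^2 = b^4 - 7*b^3/2 + 3*b^2/4 + 31*b/8 + 5/4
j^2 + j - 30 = (j - 5)*(j + 6)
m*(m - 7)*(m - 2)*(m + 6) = m^4 - 3*m^3 - 40*m^2 + 84*m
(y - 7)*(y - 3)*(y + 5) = y^3 - 5*y^2 - 29*y + 105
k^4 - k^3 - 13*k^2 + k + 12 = (k - 4)*(k - 1)*(k + 1)*(k + 3)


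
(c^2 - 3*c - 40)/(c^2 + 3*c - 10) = (c - 8)/(c - 2)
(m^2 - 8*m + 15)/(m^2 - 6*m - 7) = (-m^2 + 8*m - 15)/(-m^2 + 6*m + 7)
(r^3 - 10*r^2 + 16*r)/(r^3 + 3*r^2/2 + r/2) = 2*(r^2 - 10*r + 16)/(2*r^2 + 3*r + 1)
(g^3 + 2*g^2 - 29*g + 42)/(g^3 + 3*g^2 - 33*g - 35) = (g^2 - 5*g + 6)/(g^2 - 4*g - 5)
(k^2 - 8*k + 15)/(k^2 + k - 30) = (k - 3)/(k + 6)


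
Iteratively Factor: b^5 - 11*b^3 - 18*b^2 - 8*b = (b - 4)*(b^4 + 4*b^3 + 5*b^2 + 2*b) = (b - 4)*(b + 2)*(b^3 + 2*b^2 + b) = (b - 4)*(b + 1)*(b + 2)*(b^2 + b) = (b - 4)*(b + 1)^2*(b + 2)*(b)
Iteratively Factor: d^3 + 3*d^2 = (d)*(d^2 + 3*d) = d*(d + 3)*(d)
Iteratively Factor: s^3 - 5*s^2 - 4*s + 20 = (s - 2)*(s^2 - 3*s - 10) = (s - 5)*(s - 2)*(s + 2)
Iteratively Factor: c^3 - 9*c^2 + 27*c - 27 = (c - 3)*(c^2 - 6*c + 9) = (c - 3)^2*(c - 3)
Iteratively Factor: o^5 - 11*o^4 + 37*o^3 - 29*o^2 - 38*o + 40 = (o - 4)*(o^4 - 7*o^3 + 9*o^2 + 7*o - 10) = (o - 4)*(o + 1)*(o^3 - 8*o^2 + 17*o - 10) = (o - 5)*(o - 4)*(o + 1)*(o^2 - 3*o + 2) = (o - 5)*(o - 4)*(o - 1)*(o + 1)*(o - 2)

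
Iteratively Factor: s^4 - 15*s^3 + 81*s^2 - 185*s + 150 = (s - 5)*(s^3 - 10*s^2 + 31*s - 30) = (s - 5)^2*(s^2 - 5*s + 6) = (s - 5)^2*(s - 3)*(s - 2)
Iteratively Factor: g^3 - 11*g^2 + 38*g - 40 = (g - 5)*(g^2 - 6*g + 8) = (g - 5)*(g - 4)*(g - 2)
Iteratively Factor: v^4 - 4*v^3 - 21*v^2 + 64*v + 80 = (v + 1)*(v^3 - 5*v^2 - 16*v + 80) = (v - 5)*(v + 1)*(v^2 - 16) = (v - 5)*(v - 4)*(v + 1)*(v + 4)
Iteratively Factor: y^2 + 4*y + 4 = (y + 2)*(y + 2)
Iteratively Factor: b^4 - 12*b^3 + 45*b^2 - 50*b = (b - 2)*(b^3 - 10*b^2 + 25*b) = (b - 5)*(b - 2)*(b^2 - 5*b) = b*(b - 5)*(b - 2)*(b - 5)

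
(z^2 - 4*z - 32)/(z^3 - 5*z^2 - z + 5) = (z^2 - 4*z - 32)/(z^3 - 5*z^2 - z + 5)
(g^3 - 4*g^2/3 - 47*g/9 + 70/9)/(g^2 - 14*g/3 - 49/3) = (3*g^2 - 11*g + 10)/(3*(g - 7))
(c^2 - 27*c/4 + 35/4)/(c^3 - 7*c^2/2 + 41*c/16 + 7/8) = 4*(c - 5)/(4*c^2 - 7*c - 2)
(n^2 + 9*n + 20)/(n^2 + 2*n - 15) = (n + 4)/(n - 3)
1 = 1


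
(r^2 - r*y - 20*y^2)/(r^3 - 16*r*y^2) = (-r + 5*y)/(r*(-r + 4*y))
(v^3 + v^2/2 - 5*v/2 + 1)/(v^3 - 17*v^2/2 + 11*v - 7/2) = (v + 2)/(v - 7)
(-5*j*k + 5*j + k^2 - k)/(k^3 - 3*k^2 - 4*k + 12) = (-5*j*k + 5*j + k^2 - k)/(k^3 - 3*k^2 - 4*k + 12)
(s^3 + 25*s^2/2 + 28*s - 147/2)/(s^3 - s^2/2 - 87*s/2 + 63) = (s + 7)/(s - 6)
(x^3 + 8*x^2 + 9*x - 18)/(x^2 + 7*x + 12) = (x^2 + 5*x - 6)/(x + 4)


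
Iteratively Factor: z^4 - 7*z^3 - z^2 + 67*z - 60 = (z + 3)*(z^3 - 10*z^2 + 29*z - 20) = (z - 4)*(z + 3)*(z^2 - 6*z + 5) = (z - 4)*(z - 1)*(z + 3)*(z - 5)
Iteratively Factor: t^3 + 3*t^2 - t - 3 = (t + 3)*(t^2 - 1) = (t + 1)*(t + 3)*(t - 1)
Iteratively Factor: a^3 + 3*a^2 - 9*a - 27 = (a - 3)*(a^2 + 6*a + 9) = (a - 3)*(a + 3)*(a + 3)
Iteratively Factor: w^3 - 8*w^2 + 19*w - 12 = (w - 1)*(w^2 - 7*w + 12) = (w - 4)*(w - 1)*(w - 3)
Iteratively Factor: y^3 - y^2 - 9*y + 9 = (y - 3)*(y^2 + 2*y - 3) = (y - 3)*(y - 1)*(y + 3)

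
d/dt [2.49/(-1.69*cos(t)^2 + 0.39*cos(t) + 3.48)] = (0.9711 - 8.4162*cos(t))*sin(t)/(-1.69*cos(t)^2 + 0.39*cos(t) + 3.48)^2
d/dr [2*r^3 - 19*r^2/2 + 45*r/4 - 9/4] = 6*r^2 - 19*r + 45/4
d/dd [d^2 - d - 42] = 2*d - 1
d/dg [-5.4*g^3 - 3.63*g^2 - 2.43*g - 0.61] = -16.2*g^2 - 7.26*g - 2.43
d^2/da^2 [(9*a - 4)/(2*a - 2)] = 5/(a - 1)^3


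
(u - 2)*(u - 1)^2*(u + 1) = u^4 - 3*u^3 + u^2 + 3*u - 2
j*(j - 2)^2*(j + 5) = j^4 + j^3 - 16*j^2 + 20*j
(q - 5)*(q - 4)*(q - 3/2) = q^3 - 21*q^2/2 + 67*q/2 - 30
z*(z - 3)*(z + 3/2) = z^3 - 3*z^2/2 - 9*z/2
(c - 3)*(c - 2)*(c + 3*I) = c^3 - 5*c^2 + 3*I*c^2 + 6*c - 15*I*c + 18*I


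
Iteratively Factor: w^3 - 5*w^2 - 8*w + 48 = (w - 4)*(w^2 - w - 12) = (w - 4)^2*(w + 3)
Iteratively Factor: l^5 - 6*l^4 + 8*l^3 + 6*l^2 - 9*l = (l - 1)*(l^4 - 5*l^3 + 3*l^2 + 9*l) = l*(l - 1)*(l^3 - 5*l^2 + 3*l + 9) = l*(l - 3)*(l - 1)*(l^2 - 2*l - 3) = l*(l - 3)*(l - 1)*(l + 1)*(l - 3)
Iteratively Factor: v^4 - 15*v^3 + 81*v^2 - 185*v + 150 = (v - 3)*(v^3 - 12*v^2 + 45*v - 50) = (v - 5)*(v - 3)*(v^2 - 7*v + 10) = (v - 5)*(v - 3)*(v - 2)*(v - 5)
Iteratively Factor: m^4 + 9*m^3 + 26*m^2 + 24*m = (m + 3)*(m^3 + 6*m^2 + 8*m) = m*(m + 3)*(m^2 + 6*m + 8) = m*(m + 2)*(m + 3)*(m + 4)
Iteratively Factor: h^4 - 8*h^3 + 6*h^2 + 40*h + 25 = (h + 1)*(h^3 - 9*h^2 + 15*h + 25) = (h - 5)*(h + 1)*(h^2 - 4*h - 5) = (h - 5)*(h + 1)^2*(h - 5)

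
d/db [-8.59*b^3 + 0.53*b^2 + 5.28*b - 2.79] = -25.77*b^2 + 1.06*b + 5.28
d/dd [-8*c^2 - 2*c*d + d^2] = -2*c + 2*d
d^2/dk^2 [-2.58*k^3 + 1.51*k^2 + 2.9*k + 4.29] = 3.02 - 15.48*k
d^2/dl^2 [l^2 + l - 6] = 2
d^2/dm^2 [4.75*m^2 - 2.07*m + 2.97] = 9.50000000000000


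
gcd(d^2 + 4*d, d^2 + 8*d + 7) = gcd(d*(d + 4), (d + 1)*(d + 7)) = 1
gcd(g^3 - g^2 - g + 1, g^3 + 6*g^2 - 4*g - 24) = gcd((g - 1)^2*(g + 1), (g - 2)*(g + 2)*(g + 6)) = 1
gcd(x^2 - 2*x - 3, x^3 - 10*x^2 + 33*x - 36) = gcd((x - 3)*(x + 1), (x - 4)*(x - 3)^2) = x - 3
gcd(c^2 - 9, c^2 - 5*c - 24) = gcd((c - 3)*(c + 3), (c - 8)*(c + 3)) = c + 3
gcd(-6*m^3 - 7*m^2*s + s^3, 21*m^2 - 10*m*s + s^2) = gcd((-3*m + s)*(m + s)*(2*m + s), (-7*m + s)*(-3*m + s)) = -3*m + s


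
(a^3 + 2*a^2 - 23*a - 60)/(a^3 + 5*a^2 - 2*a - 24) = (a - 5)/(a - 2)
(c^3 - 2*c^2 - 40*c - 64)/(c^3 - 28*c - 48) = (c - 8)/(c - 6)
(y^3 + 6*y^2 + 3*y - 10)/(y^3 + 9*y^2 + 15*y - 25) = (y + 2)/(y + 5)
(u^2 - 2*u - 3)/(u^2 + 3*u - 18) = (u + 1)/(u + 6)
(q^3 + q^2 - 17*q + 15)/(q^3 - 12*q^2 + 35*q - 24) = (q + 5)/(q - 8)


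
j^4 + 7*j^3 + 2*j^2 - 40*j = j*(j - 2)*(j + 4)*(j + 5)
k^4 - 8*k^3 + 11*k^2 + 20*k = k*(k - 5)*(k - 4)*(k + 1)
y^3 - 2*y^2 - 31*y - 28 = (y - 7)*(y + 1)*(y + 4)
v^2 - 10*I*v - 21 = (v - 7*I)*(v - 3*I)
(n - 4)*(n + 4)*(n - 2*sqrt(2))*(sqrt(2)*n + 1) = sqrt(2)*n^4 - 3*n^3 - 18*sqrt(2)*n^2 + 48*n + 32*sqrt(2)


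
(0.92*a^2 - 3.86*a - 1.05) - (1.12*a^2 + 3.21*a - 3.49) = -0.2*a^2 - 7.07*a + 2.44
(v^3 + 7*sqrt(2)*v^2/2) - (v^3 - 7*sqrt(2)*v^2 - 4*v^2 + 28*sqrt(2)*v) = 4*v^2 + 21*sqrt(2)*v^2/2 - 28*sqrt(2)*v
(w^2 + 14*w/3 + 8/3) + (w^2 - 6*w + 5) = 2*w^2 - 4*w/3 + 23/3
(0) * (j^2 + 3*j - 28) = 0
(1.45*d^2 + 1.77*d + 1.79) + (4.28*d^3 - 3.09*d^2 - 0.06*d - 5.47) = 4.28*d^3 - 1.64*d^2 + 1.71*d - 3.68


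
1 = 1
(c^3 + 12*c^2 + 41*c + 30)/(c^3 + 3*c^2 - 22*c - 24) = (c + 5)/(c - 4)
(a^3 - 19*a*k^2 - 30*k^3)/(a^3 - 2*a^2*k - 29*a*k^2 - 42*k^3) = (a - 5*k)/(a - 7*k)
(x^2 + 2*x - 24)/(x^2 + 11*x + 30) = (x - 4)/(x + 5)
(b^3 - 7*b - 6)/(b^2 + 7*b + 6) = (b^2 - b - 6)/(b + 6)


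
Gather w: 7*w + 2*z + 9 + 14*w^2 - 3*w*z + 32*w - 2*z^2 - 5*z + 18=14*w^2 + w*(39 - 3*z) - 2*z^2 - 3*z + 27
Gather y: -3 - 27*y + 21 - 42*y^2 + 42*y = -42*y^2 + 15*y + 18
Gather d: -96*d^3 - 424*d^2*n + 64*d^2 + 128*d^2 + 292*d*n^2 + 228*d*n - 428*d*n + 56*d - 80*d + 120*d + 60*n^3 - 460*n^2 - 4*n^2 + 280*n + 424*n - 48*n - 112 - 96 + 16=-96*d^3 + d^2*(192 - 424*n) + d*(292*n^2 - 200*n + 96) + 60*n^3 - 464*n^2 + 656*n - 192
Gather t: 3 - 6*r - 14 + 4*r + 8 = -2*r - 3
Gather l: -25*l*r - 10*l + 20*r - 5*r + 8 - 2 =l*(-25*r - 10) + 15*r + 6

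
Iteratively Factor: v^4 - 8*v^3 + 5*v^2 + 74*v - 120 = (v - 4)*(v^3 - 4*v^2 - 11*v + 30) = (v - 4)*(v - 2)*(v^2 - 2*v - 15) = (v - 4)*(v - 2)*(v + 3)*(v - 5)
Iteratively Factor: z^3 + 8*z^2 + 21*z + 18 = (z + 2)*(z^2 + 6*z + 9) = (z + 2)*(z + 3)*(z + 3)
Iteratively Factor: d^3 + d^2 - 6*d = (d + 3)*(d^2 - 2*d) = (d - 2)*(d + 3)*(d)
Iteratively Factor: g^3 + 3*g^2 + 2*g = (g + 1)*(g^2 + 2*g) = (g + 1)*(g + 2)*(g)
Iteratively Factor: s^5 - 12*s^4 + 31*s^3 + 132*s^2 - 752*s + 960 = (s - 3)*(s^4 - 9*s^3 + 4*s^2 + 144*s - 320) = (s - 4)*(s - 3)*(s^3 - 5*s^2 - 16*s + 80) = (s - 4)*(s - 3)*(s + 4)*(s^2 - 9*s + 20) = (s - 4)^2*(s - 3)*(s + 4)*(s - 5)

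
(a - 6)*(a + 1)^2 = a^3 - 4*a^2 - 11*a - 6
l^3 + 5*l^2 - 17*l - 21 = (l - 3)*(l + 1)*(l + 7)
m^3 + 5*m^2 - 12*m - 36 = (m - 3)*(m + 2)*(m + 6)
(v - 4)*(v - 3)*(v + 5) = v^3 - 2*v^2 - 23*v + 60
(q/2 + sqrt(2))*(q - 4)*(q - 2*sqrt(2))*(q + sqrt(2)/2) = q^4/2 - 2*q^3 + sqrt(2)*q^3/4 - 4*q^2 - sqrt(2)*q^2 - 2*sqrt(2)*q + 16*q + 8*sqrt(2)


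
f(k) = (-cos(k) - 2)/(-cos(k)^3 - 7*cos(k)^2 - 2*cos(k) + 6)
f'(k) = (-cos(k) - 2)*(-3*sin(k)*cos(k)^2 - 14*sin(k)*cos(k) - 2*sin(k))/(-cos(k)^3 - 7*cos(k)^2 - 2*cos(k) + 6)^2 + sin(k)/(-cos(k)^3 - 7*cos(k)^2 - 2*cos(k) + 6) = (59*cos(k) + 13*cos(2*k) + cos(3*k) + 33)*sin(k)/(2*(cos(k)^3 + 7*cos(k)^2 + 2*cos(k) - 6)^2)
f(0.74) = -9.04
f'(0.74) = 283.29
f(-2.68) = -0.38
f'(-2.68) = 0.32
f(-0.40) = 1.14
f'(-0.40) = -2.87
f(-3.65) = -0.37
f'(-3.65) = -0.30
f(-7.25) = -1.06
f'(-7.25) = -4.27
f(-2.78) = -0.42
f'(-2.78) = 0.35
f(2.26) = -0.29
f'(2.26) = -0.11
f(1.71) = -0.30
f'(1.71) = 0.17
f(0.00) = 0.75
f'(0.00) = 0.00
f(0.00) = 0.75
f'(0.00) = 0.00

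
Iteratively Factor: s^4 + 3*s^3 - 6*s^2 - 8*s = (s)*(s^3 + 3*s^2 - 6*s - 8) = s*(s + 4)*(s^2 - s - 2) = s*(s + 1)*(s + 4)*(s - 2)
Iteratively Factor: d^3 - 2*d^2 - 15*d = (d)*(d^2 - 2*d - 15) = d*(d + 3)*(d - 5)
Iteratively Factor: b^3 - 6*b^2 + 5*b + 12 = (b - 4)*(b^2 - 2*b - 3) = (b - 4)*(b + 1)*(b - 3)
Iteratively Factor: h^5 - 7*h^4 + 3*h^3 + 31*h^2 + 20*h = (h)*(h^4 - 7*h^3 + 3*h^2 + 31*h + 20) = h*(h - 4)*(h^3 - 3*h^2 - 9*h - 5) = h*(h - 5)*(h - 4)*(h^2 + 2*h + 1) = h*(h - 5)*(h - 4)*(h + 1)*(h + 1)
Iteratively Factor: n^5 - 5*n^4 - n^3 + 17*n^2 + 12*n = (n + 1)*(n^4 - 6*n^3 + 5*n^2 + 12*n) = (n - 3)*(n + 1)*(n^3 - 3*n^2 - 4*n) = n*(n - 3)*(n + 1)*(n^2 - 3*n - 4) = n*(n - 4)*(n - 3)*(n + 1)*(n + 1)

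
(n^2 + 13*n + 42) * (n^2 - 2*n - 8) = n^4 + 11*n^3 + 8*n^2 - 188*n - 336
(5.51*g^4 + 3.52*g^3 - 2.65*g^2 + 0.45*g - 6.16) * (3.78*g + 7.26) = 20.8278*g^5 + 53.3082*g^4 + 15.5382*g^3 - 17.538*g^2 - 20.0178*g - 44.7216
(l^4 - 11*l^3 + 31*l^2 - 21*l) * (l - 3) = l^5 - 14*l^4 + 64*l^3 - 114*l^2 + 63*l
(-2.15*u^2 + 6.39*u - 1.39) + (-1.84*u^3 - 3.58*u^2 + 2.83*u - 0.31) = -1.84*u^3 - 5.73*u^2 + 9.22*u - 1.7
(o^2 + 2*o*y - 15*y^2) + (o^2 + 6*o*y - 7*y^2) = 2*o^2 + 8*o*y - 22*y^2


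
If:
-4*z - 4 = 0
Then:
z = -1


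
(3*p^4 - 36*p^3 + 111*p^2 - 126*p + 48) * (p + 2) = 3*p^5 - 30*p^4 + 39*p^3 + 96*p^2 - 204*p + 96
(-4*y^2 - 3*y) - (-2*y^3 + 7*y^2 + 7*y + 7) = 2*y^3 - 11*y^2 - 10*y - 7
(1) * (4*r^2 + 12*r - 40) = 4*r^2 + 12*r - 40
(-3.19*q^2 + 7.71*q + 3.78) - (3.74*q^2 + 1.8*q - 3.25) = -6.93*q^2 + 5.91*q + 7.03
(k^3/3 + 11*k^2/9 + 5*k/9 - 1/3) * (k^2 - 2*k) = k^5/3 + 5*k^4/9 - 17*k^3/9 - 13*k^2/9 + 2*k/3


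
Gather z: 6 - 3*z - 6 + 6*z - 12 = 3*z - 12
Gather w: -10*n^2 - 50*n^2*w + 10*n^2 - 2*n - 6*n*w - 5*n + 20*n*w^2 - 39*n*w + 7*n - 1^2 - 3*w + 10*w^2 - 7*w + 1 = w^2*(20*n + 10) + w*(-50*n^2 - 45*n - 10)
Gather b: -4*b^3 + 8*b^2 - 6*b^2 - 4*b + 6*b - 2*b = -4*b^3 + 2*b^2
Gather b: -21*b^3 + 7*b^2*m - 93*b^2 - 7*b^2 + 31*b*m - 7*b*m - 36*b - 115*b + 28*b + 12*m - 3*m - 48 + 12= -21*b^3 + b^2*(7*m - 100) + b*(24*m - 123) + 9*m - 36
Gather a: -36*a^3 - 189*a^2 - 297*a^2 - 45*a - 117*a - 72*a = -36*a^3 - 486*a^2 - 234*a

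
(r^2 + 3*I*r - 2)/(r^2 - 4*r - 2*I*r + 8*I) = (r^2 + 3*I*r - 2)/(r^2 - 4*r - 2*I*r + 8*I)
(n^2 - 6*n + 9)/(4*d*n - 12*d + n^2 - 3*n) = (n - 3)/(4*d + n)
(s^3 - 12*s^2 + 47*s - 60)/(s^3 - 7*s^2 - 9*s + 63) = (s^2 - 9*s + 20)/(s^2 - 4*s - 21)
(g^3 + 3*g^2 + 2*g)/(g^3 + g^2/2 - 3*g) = 2*(g + 1)/(2*g - 3)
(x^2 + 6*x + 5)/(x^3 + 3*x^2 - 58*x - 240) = (x + 1)/(x^2 - 2*x - 48)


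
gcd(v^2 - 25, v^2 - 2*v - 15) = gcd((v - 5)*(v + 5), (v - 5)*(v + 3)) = v - 5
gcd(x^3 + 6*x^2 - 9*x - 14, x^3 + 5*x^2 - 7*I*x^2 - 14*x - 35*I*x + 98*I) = x^2 + 5*x - 14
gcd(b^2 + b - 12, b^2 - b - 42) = 1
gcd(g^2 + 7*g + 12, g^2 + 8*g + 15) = g + 3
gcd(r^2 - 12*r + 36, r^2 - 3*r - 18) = r - 6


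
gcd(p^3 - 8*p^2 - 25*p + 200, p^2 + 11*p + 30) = p + 5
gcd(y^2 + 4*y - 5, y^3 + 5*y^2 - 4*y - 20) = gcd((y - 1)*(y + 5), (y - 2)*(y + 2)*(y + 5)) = y + 5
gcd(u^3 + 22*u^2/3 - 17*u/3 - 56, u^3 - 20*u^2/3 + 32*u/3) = u - 8/3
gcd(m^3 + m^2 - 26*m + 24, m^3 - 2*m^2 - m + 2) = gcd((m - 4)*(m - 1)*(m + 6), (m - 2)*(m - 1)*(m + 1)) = m - 1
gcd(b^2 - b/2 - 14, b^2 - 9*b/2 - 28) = b + 7/2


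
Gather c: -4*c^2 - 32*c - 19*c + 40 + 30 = -4*c^2 - 51*c + 70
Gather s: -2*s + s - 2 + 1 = -s - 1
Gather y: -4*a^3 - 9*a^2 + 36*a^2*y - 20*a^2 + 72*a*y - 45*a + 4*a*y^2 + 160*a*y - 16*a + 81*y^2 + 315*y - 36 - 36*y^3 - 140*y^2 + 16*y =-4*a^3 - 29*a^2 - 61*a - 36*y^3 + y^2*(4*a - 59) + y*(36*a^2 + 232*a + 331) - 36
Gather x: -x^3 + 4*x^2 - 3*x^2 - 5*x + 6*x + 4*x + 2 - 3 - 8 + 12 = -x^3 + x^2 + 5*x + 3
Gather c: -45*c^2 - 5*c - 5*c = -45*c^2 - 10*c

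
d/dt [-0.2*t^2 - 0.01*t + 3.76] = -0.4*t - 0.01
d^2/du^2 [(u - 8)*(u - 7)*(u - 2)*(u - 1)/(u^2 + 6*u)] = 2*(u^6 + 18*u^5 + 108*u^4 - 1464*u^3 + 336*u^2 + 2016*u + 4032)/(u^3*(u^3 + 18*u^2 + 108*u + 216))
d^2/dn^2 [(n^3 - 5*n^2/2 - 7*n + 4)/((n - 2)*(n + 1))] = (-13*n^3 + 6*n^2 - 84*n + 32)/(n^6 - 3*n^5 - 3*n^4 + 11*n^3 + 6*n^2 - 12*n - 8)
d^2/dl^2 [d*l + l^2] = 2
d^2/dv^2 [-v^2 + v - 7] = -2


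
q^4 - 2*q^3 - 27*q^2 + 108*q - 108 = (q - 3)^2*(q - 2)*(q + 6)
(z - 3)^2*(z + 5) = z^3 - z^2 - 21*z + 45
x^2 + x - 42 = (x - 6)*(x + 7)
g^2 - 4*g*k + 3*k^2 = (g - 3*k)*(g - k)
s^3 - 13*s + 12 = (s - 3)*(s - 1)*(s + 4)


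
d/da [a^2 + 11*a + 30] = 2*a + 11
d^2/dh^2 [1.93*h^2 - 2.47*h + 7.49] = 3.86000000000000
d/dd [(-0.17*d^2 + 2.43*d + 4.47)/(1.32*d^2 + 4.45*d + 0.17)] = (-3.9641*d^2 - 11.8586*d - 19.4784)/(1.7424*d^4 + 11.748*d^3 + 20.2513*d^2 + 1.513*d + 0.0289)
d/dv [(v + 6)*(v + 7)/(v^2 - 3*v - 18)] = 4*(-4*v^2 - 30*v - 27)/(v^4 - 6*v^3 - 27*v^2 + 108*v + 324)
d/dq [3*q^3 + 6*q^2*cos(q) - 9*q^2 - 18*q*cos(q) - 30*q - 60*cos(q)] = -6*q^2*sin(q) + 9*q^2 + 18*q*sin(q) + 12*q*cos(q) - 18*q + 60*sin(q) - 18*cos(q) - 30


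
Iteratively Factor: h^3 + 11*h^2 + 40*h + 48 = (h + 4)*(h^2 + 7*h + 12) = (h + 3)*(h + 4)*(h + 4)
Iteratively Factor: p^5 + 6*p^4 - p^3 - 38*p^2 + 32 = (p - 1)*(p^4 + 7*p^3 + 6*p^2 - 32*p - 32) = (p - 1)*(p + 4)*(p^3 + 3*p^2 - 6*p - 8) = (p - 1)*(p + 4)^2*(p^2 - p - 2) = (p - 1)*(p + 1)*(p + 4)^2*(p - 2)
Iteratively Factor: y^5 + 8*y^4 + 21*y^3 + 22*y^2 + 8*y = (y + 4)*(y^4 + 4*y^3 + 5*y^2 + 2*y) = (y + 1)*(y + 4)*(y^3 + 3*y^2 + 2*y) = y*(y + 1)*(y + 4)*(y^2 + 3*y + 2) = y*(y + 1)*(y + 2)*(y + 4)*(y + 1)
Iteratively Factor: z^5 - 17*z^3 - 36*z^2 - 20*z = (z + 2)*(z^4 - 2*z^3 - 13*z^2 - 10*z) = z*(z + 2)*(z^3 - 2*z^2 - 13*z - 10) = z*(z + 1)*(z + 2)*(z^2 - 3*z - 10) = z*(z - 5)*(z + 1)*(z + 2)*(z + 2)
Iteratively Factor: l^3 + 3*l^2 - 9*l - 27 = (l + 3)*(l^2 - 9) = (l + 3)^2*(l - 3)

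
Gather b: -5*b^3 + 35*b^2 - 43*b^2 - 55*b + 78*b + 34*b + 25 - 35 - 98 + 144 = -5*b^3 - 8*b^2 + 57*b + 36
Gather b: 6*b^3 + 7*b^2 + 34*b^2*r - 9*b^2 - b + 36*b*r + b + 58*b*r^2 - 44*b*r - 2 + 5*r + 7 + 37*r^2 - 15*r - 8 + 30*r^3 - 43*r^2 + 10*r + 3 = 6*b^3 + b^2*(34*r - 2) + b*(58*r^2 - 8*r) + 30*r^3 - 6*r^2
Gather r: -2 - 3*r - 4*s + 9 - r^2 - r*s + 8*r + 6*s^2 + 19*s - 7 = -r^2 + r*(5 - s) + 6*s^2 + 15*s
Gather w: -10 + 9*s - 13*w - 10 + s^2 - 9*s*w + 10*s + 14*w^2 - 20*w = s^2 + 19*s + 14*w^2 + w*(-9*s - 33) - 20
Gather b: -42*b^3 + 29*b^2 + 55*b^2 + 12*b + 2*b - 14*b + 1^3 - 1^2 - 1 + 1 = -42*b^3 + 84*b^2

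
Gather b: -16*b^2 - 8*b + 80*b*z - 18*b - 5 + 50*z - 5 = -16*b^2 + b*(80*z - 26) + 50*z - 10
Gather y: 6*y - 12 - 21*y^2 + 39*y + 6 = -21*y^2 + 45*y - 6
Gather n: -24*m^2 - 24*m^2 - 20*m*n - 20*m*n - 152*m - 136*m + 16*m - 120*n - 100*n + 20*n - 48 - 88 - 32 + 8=-48*m^2 - 272*m + n*(-40*m - 200) - 160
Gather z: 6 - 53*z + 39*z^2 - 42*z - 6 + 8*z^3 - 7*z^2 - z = 8*z^3 + 32*z^2 - 96*z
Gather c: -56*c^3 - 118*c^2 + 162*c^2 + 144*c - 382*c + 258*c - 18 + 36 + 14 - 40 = -56*c^3 + 44*c^2 + 20*c - 8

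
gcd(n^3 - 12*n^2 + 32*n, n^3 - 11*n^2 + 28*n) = n^2 - 4*n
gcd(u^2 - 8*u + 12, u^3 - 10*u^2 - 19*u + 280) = 1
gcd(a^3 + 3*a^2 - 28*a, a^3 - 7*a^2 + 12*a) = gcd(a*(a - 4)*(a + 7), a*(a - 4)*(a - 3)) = a^2 - 4*a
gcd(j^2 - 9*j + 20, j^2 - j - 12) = j - 4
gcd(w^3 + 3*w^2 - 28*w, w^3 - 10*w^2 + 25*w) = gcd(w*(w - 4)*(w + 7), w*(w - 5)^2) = w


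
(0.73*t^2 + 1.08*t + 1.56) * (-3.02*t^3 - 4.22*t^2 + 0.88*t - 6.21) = -2.2046*t^5 - 6.3422*t^4 - 8.6264*t^3 - 10.1661*t^2 - 5.334*t - 9.6876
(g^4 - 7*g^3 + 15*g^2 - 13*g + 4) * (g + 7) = g^5 - 34*g^3 + 92*g^2 - 87*g + 28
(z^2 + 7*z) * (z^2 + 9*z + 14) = z^4 + 16*z^3 + 77*z^2 + 98*z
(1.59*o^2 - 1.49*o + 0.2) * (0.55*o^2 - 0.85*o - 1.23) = 0.8745*o^4 - 2.171*o^3 - 0.5792*o^2 + 1.6627*o - 0.246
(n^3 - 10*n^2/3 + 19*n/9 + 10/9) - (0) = n^3 - 10*n^2/3 + 19*n/9 + 10/9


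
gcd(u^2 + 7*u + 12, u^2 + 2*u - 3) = u + 3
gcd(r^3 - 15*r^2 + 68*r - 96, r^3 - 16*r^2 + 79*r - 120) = r^2 - 11*r + 24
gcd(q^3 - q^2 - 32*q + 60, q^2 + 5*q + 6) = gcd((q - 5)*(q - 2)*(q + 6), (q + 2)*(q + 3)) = 1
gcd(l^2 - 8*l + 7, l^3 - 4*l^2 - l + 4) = l - 1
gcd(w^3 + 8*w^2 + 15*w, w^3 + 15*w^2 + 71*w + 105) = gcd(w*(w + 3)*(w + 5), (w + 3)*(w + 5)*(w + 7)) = w^2 + 8*w + 15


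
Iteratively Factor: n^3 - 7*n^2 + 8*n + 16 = (n - 4)*(n^2 - 3*n - 4) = (n - 4)*(n + 1)*(n - 4)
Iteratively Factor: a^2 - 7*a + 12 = (a - 3)*(a - 4)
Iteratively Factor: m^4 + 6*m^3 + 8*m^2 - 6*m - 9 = (m + 1)*(m^3 + 5*m^2 + 3*m - 9) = (m + 1)*(m + 3)*(m^2 + 2*m - 3) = (m + 1)*(m + 3)^2*(m - 1)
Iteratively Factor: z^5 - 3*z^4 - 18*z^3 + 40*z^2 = (z)*(z^4 - 3*z^3 - 18*z^2 + 40*z) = z*(z + 4)*(z^3 - 7*z^2 + 10*z) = z*(z - 5)*(z + 4)*(z^2 - 2*z) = z*(z - 5)*(z - 2)*(z + 4)*(z)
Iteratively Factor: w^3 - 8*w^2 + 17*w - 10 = (w - 5)*(w^2 - 3*w + 2) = (w - 5)*(w - 2)*(w - 1)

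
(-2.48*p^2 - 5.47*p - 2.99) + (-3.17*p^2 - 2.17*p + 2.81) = -5.65*p^2 - 7.64*p - 0.18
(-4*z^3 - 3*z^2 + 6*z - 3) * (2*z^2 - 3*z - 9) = -8*z^5 + 6*z^4 + 57*z^3 + 3*z^2 - 45*z + 27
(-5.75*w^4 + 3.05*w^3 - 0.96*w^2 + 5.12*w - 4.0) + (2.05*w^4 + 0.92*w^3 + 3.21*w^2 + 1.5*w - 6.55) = -3.7*w^4 + 3.97*w^3 + 2.25*w^2 + 6.62*w - 10.55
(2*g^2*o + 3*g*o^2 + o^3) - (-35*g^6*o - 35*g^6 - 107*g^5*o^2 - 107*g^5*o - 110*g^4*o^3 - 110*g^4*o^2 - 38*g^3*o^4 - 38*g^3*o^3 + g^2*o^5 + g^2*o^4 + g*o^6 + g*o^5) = 35*g^6*o + 35*g^6 + 107*g^5*o^2 + 107*g^5*o + 110*g^4*o^3 + 110*g^4*o^2 + 38*g^3*o^4 + 38*g^3*o^3 - g^2*o^5 - g^2*o^4 + 2*g^2*o - g*o^6 - g*o^5 + 3*g*o^2 + o^3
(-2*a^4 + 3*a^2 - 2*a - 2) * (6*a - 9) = -12*a^5 + 18*a^4 + 18*a^3 - 39*a^2 + 6*a + 18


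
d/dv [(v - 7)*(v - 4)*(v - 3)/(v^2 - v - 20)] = (v^4 - 2*v^3 - 107*v^2 + 728*v - 1304)/(v^4 - 2*v^3 - 39*v^2 + 40*v + 400)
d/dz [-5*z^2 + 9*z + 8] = 9 - 10*z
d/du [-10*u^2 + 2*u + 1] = 2 - 20*u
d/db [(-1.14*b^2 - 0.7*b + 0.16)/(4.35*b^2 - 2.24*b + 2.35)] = (5.5986*b^2 - 6.75*b - 1.2866)/(18.9225*b^4 - 19.488*b^3 + 25.4626*b^2 - 10.528*b + 5.5225)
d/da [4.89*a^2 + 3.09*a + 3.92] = 9.78*a + 3.09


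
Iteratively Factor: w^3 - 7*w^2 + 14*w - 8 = (w - 1)*(w^2 - 6*w + 8) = (w - 4)*(w - 1)*(w - 2)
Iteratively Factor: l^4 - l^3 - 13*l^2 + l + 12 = (l + 1)*(l^3 - 2*l^2 - 11*l + 12) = (l + 1)*(l + 3)*(l^2 - 5*l + 4) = (l - 4)*(l + 1)*(l + 3)*(l - 1)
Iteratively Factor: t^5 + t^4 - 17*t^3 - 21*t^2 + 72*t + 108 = (t - 3)*(t^4 + 4*t^3 - 5*t^2 - 36*t - 36) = (t - 3)*(t + 2)*(t^3 + 2*t^2 - 9*t - 18) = (t - 3)*(t + 2)^2*(t^2 - 9) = (t - 3)^2*(t + 2)^2*(t + 3)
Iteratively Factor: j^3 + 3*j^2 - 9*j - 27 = (j + 3)*(j^2 - 9) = (j + 3)^2*(j - 3)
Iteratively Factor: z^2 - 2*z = (z - 2)*(z)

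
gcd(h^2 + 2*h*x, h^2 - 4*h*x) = h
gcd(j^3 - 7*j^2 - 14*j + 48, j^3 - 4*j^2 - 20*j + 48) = j - 2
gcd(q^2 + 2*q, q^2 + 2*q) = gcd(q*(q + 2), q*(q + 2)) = q^2 + 2*q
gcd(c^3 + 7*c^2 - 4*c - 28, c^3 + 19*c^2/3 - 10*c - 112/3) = c^2 + 9*c + 14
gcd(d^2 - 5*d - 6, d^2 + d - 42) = d - 6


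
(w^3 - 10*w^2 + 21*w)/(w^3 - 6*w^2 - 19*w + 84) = w/(w + 4)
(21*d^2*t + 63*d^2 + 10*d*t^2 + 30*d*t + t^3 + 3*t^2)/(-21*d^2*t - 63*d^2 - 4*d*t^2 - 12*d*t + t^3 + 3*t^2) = (7*d + t)/(-7*d + t)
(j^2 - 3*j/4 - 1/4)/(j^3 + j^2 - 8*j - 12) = (j^2 - 3*j/4 - 1/4)/(j^3 + j^2 - 8*j - 12)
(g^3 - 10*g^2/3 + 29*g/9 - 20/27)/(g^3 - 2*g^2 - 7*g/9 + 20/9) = (g - 1/3)/(g + 1)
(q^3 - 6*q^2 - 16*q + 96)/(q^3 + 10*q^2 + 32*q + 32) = (q^2 - 10*q + 24)/(q^2 + 6*q + 8)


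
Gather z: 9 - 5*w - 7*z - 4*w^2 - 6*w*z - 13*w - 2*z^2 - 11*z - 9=-4*w^2 - 18*w - 2*z^2 + z*(-6*w - 18)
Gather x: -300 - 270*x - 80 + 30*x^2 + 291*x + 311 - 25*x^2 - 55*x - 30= 5*x^2 - 34*x - 99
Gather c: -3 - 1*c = -c - 3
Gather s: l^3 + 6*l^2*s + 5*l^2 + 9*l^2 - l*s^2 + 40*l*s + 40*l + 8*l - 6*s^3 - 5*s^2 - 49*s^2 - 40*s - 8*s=l^3 + 14*l^2 + 48*l - 6*s^3 + s^2*(-l - 54) + s*(6*l^2 + 40*l - 48)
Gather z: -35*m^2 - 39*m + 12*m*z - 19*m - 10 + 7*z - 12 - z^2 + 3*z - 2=-35*m^2 - 58*m - z^2 + z*(12*m + 10) - 24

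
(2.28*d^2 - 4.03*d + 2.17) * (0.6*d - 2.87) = 1.368*d^3 - 8.9616*d^2 + 12.8681*d - 6.2279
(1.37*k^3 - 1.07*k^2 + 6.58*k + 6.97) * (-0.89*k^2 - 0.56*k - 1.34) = -1.2193*k^5 + 0.1851*k^4 - 7.0928*k^3 - 8.4543*k^2 - 12.7204*k - 9.3398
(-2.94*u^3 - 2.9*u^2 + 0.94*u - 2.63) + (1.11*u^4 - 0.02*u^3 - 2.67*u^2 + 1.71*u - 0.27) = 1.11*u^4 - 2.96*u^3 - 5.57*u^2 + 2.65*u - 2.9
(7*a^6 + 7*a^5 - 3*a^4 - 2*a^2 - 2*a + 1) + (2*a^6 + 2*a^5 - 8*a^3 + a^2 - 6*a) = 9*a^6 + 9*a^5 - 3*a^4 - 8*a^3 - a^2 - 8*a + 1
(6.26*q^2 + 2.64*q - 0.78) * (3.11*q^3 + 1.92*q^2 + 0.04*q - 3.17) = 19.4686*q^5 + 20.2296*q^4 + 2.8934*q^3 - 21.2362*q^2 - 8.4*q + 2.4726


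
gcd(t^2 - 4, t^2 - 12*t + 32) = 1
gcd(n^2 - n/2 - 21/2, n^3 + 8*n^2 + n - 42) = n + 3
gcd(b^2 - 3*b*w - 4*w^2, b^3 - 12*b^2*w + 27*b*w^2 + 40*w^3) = b + w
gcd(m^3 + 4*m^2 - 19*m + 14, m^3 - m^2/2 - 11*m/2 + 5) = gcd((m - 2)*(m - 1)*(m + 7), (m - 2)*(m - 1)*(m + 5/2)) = m^2 - 3*m + 2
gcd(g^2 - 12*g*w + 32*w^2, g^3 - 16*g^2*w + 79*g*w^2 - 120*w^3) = -g + 8*w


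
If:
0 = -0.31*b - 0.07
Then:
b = -0.23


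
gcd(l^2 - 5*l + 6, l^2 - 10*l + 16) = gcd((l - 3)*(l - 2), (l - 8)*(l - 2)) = l - 2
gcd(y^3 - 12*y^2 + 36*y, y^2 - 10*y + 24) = y - 6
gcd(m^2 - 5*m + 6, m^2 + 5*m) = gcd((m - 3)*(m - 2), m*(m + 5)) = 1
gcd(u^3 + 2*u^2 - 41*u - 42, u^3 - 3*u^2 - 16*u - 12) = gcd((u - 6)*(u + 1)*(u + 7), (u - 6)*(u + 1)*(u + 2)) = u^2 - 5*u - 6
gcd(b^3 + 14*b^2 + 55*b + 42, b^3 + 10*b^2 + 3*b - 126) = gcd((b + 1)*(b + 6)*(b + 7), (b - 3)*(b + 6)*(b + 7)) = b^2 + 13*b + 42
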